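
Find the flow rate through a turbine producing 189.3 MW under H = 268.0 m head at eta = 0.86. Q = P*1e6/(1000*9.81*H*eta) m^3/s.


Q = 189.3 * 1e6 / (1000 * 9.81 * 268.0 * 0.86) = 83.7237 m^3/s


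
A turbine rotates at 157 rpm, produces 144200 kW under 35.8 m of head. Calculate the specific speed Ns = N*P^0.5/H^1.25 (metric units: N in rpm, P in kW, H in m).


Ns = 157 * 144200^0.5 / 35.8^1.25 = 680.8140


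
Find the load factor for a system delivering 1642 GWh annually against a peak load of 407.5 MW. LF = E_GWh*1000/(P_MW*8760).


LF = 1642 * 1000 / (407.5 * 8760) = 0.4600


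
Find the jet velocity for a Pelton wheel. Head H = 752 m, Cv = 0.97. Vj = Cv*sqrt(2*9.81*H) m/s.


Vj = 0.97 * sqrt(2*9.81*752) = 117.8230 m/s


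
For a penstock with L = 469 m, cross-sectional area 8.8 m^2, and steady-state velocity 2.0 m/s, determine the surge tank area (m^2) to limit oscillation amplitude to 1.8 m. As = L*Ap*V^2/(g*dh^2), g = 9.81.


As = 469 * 8.8 * 2.0^2 / (9.81 * 1.8^2) = 519.3995 m^2


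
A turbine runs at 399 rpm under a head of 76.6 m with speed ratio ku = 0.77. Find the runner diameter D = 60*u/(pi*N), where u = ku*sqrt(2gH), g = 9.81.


u = 0.77 * sqrt(2*9.81*76.6) = 29.8507 m/s
D = 60 * 29.8507 / (pi * 399) = 1.4288 m


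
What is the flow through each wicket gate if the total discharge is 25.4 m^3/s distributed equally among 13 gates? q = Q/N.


q = 25.4 / 13 = 1.9538 m^3/s


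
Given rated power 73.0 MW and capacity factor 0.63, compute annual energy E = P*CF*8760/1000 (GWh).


E = 73.0 * 0.63 * 8760 / 1000 = 402.8724 GWh


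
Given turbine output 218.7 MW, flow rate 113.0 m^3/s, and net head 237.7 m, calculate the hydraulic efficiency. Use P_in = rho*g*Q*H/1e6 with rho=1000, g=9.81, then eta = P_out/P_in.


P_in = 1000 * 9.81 * 113.0 * 237.7 / 1e6 = 263.4976 MW
eta = 218.7 / 263.4976 = 0.8300


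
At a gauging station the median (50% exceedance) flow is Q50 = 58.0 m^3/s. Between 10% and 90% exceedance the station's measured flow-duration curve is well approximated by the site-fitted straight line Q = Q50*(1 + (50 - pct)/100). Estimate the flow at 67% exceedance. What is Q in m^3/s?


Q = 58.0 * (1 + (50 - 67)/100) = 48.1400 m^3/s


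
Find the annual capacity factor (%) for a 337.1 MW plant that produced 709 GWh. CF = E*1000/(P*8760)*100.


CF = 709 * 1000 / (337.1 * 8760) * 100 = 24.0095 %


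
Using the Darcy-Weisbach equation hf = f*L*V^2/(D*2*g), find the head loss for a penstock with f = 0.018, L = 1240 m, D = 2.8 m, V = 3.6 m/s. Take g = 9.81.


hf = 0.018 * 1240 * 3.6^2 / (2.8 * 2 * 9.81) = 5.2655 m


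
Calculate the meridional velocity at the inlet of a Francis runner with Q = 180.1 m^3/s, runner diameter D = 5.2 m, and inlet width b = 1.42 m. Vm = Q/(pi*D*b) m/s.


Vm = 180.1 / (pi * 5.2 * 1.42) = 7.7638 m/s


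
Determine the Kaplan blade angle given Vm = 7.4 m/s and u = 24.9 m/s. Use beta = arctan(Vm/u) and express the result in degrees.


beta = arctan(7.4 / 24.9) = 16.5514 degrees


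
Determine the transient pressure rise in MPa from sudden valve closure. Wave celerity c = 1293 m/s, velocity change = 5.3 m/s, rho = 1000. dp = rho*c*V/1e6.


dp = 1000 * 1293 * 5.3 / 1e6 = 6.8529 MPa


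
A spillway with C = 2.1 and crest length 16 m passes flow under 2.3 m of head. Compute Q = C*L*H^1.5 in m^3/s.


Q = 2.1 * 16 * 2.3^1.5 = 117.2009 m^3/s


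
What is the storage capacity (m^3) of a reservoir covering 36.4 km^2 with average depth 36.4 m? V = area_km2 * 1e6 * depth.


V = 36.4 * 1e6 * 36.4 = 1.3250e+09 m^3


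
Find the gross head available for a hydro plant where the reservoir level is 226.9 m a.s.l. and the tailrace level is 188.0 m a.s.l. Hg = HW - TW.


Hg = 226.9 - 188.0 = 38.9000 m


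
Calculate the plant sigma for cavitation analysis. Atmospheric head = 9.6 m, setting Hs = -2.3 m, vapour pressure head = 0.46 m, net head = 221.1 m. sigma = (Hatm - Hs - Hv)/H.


sigma = (9.6 - (-2.3) - 0.46) / 221.1 = 0.0517


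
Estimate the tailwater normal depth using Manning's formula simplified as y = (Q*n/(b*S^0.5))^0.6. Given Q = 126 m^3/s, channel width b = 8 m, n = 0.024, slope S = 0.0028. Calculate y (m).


y = (126 * 0.024 / (8 * 0.0028^0.5))^0.6 = 3.2535 m


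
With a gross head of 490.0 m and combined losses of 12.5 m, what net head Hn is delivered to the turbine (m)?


Hn = 490.0 - 12.5 = 477.5000 m


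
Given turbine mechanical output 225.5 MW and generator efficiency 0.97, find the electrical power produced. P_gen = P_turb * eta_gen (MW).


P_gen = 225.5 * 0.97 = 218.7350 MW


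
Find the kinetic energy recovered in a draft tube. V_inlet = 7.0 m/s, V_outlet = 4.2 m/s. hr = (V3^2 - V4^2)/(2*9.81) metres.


hr = (7.0^2 - 4.2^2) / (2*9.81) = 1.5984 m


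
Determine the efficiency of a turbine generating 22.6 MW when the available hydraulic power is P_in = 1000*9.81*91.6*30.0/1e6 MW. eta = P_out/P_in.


P_in = 1000 * 9.81 * 91.6 * 30.0 / 1e6 = 26.9579 MW
eta = 22.6 / 26.9579 = 0.8383


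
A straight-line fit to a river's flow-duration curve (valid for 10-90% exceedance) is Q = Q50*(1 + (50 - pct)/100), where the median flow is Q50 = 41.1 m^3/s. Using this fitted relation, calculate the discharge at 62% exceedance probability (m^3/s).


Q = 41.1 * (1 + (50 - 62)/100) = 36.1680 m^3/s


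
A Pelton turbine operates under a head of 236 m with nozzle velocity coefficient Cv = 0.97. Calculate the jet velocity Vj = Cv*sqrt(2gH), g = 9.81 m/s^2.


Vj = 0.97 * sqrt(2*9.81*236) = 66.0051 m/s


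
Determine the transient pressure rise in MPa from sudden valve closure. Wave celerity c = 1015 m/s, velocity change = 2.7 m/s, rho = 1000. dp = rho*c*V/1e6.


dp = 1000 * 1015 * 2.7 / 1e6 = 2.7405 MPa


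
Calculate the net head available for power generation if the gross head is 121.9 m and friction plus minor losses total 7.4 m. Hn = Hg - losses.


Hn = 121.9 - 7.4 = 114.5000 m


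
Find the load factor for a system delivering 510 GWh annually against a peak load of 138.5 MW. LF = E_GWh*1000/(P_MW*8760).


LF = 510 * 1000 / (138.5 * 8760) = 0.4204


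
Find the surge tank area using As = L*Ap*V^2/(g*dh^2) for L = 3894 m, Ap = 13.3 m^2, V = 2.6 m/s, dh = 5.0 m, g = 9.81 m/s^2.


As = 3894 * 13.3 * 2.6^2 / (9.81 * 5.0^2) = 1427.5301 m^2


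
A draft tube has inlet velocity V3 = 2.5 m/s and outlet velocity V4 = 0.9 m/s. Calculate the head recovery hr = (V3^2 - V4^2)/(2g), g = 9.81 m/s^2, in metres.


hr = (2.5^2 - 0.9^2) / (2*9.81) = 0.2773 m


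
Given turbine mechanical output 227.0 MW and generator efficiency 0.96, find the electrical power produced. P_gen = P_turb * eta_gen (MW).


P_gen = 227.0 * 0.96 = 217.9200 MW


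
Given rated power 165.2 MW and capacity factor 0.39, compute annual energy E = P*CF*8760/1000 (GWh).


E = 165.2 * 0.39 * 8760 / 1000 = 564.3893 GWh


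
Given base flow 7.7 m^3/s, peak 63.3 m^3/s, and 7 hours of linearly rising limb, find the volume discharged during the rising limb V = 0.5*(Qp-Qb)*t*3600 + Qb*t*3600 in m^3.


V = 0.5*(63.3 - 7.7)*7*3600 + 7.7*7*3600 = 894600.0000 m^3


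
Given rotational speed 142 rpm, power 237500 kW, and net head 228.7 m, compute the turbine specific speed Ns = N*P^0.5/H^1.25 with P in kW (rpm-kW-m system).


Ns = 142 * 237500^0.5 / 228.7^1.25 = 77.8104


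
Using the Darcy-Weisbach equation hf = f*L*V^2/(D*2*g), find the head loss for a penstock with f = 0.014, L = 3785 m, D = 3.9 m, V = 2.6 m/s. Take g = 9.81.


hf = 0.014 * 3785 * 2.6^2 / (3.9 * 2 * 9.81) = 4.6814 m


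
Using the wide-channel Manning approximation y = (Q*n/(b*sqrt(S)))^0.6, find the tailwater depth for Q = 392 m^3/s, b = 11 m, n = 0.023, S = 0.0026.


y = (392 * 0.023 / (11 * 0.0026^0.5))^0.6 = 5.2927 m


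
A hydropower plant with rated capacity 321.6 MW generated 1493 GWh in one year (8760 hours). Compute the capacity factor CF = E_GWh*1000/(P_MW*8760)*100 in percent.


CF = 1493 * 1000 / (321.6 * 8760) * 100 = 52.9956 %


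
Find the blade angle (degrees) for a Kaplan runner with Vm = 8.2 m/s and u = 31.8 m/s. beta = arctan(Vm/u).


beta = arctan(8.2 / 31.8) = 14.4594 degrees


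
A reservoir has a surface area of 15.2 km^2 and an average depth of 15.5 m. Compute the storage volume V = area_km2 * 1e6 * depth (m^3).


V = 15.2 * 1e6 * 15.5 = 2.3560e+08 m^3


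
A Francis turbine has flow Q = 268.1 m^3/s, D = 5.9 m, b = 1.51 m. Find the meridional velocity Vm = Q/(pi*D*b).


Vm = 268.1 / (pi * 5.9 * 1.51) = 9.5790 m/s


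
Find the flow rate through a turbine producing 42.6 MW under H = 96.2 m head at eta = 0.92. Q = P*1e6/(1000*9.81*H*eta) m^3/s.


Q = 42.6 * 1e6 / (1000 * 9.81 * 96.2 * 0.92) = 49.0657 m^3/s


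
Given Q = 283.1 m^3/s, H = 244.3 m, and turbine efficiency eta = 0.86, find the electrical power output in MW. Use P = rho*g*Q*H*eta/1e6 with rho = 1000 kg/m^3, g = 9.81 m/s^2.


P = 1000 * 9.81 * 283.1 * 244.3 * 0.86 / 1e6 = 583.4865 MW


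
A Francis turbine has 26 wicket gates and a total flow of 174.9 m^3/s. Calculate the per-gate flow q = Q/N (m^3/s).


q = 174.9 / 26 = 6.7269 m^3/s


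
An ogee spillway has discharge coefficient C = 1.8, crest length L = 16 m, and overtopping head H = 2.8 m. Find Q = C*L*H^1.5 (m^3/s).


Q = 1.8 * 16 * 2.8^1.5 = 134.9365 m^3/s


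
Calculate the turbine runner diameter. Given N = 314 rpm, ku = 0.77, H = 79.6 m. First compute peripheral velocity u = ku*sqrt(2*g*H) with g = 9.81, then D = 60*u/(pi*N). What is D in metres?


u = 0.77 * sqrt(2*9.81*79.6) = 30.4296 m/s
D = 60 * 30.4296 / (pi * 314) = 1.8508 m


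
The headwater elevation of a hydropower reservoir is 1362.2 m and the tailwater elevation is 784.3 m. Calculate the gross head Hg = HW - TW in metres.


Hg = 1362.2 - 784.3 = 577.9000 m


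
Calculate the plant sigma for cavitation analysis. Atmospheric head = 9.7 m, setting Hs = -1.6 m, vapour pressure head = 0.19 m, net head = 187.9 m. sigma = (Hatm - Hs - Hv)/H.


sigma = (9.7 - (-1.6) - 0.19) / 187.9 = 0.0591


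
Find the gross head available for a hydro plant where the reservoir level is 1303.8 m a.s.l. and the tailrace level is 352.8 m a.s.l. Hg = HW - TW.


Hg = 1303.8 - 352.8 = 951.0000 m


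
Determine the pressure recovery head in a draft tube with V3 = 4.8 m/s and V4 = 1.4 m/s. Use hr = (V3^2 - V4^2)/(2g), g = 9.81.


hr = (4.8^2 - 1.4^2) / (2*9.81) = 1.0744 m


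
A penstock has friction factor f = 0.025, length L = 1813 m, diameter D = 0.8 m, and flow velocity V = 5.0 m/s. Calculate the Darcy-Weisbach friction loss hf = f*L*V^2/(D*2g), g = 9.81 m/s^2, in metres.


hf = 0.025 * 1813 * 5.0^2 / (0.8 * 2 * 9.81) = 72.1920 m


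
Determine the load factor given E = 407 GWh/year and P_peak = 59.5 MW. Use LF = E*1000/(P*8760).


LF = 407 * 1000 / (59.5 * 8760) = 0.7809


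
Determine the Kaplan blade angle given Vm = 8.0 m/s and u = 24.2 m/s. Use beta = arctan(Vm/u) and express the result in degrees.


beta = arctan(8.0 / 24.2) = 18.2928 degrees


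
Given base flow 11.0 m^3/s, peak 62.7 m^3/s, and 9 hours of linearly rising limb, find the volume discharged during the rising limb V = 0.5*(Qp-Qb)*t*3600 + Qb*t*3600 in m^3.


V = 0.5*(62.7 - 11.0)*9*3600 + 11.0*9*3600 = 1.1939e+06 m^3


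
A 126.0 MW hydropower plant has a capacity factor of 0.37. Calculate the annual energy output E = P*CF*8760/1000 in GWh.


E = 126.0 * 0.37 * 8760 / 1000 = 408.3912 GWh


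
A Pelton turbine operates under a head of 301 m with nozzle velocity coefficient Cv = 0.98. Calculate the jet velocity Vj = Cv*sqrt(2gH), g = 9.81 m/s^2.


Vj = 0.98 * sqrt(2*9.81*301) = 75.3111 m/s


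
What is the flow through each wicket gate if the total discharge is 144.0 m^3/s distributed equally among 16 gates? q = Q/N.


q = 144.0 / 16 = 9.0000 m^3/s


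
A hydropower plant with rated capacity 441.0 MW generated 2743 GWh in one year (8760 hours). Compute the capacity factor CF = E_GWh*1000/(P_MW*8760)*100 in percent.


CF = 2743 * 1000 / (441.0 * 8760) * 100 = 71.0040 %


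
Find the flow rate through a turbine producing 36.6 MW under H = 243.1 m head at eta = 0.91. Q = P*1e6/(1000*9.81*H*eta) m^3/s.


Q = 36.6 * 1e6 / (1000 * 9.81 * 243.1 * 0.91) = 16.8650 m^3/s


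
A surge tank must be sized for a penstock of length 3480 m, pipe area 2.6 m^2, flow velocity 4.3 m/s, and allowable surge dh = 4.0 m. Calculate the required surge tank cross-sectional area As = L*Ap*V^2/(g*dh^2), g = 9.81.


As = 3480 * 2.6 * 4.3^2 / (9.81 * 4.0^2) = 1065.8609 m^2


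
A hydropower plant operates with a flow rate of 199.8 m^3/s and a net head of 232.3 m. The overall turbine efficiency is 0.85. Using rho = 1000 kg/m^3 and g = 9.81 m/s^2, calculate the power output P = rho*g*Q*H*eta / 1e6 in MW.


P = 1000 * 9.81 * 199.8 * 232.3 * 0.85 / 1e6 = 387.0193 MW


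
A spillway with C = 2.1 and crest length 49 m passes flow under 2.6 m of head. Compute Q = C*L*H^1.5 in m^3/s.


Q = 2.1 * 49 * 2.6^1.5 = 431.3953 m^3/s


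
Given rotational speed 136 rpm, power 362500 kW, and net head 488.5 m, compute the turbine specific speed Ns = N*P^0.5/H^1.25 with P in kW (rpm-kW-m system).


Ns = 136 * 362500^0.5 / 488.5^1.25 = 35.6543


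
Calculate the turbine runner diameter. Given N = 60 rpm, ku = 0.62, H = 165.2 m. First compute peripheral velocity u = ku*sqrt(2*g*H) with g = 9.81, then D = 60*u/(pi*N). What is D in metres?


u = 0.62 * sqrt(2*9.81*165.2) = 35.2977 m/s
D = 60 * 35.2977 / (pi * 60) = 11.2356 m


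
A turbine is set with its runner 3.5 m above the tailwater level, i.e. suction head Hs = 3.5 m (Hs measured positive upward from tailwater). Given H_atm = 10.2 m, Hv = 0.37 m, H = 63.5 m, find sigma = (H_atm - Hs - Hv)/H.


sigma = (10.2 - 3.5 - 0.37) / 63.5 = 0.0997


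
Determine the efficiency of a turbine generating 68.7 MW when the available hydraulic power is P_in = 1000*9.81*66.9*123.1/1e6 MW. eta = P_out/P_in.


P_in = 1000 * 9.81 * 66.9 * 123.1 / 1e6 = 80.7892 MW
eta = 68.7 / 80.7892 = 0.8504


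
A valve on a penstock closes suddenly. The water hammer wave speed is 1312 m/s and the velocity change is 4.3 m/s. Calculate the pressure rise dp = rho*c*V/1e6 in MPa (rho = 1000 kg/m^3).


dp = 1000 * 1312 * 4.3 / 1e6 = 5.6416 MPa


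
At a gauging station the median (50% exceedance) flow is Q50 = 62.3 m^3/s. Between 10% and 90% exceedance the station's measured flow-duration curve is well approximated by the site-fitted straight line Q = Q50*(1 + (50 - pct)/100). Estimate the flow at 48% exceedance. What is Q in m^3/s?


Q = 62.3 * (1 + (50 - 48)/100) = 63.5460 m^3/s


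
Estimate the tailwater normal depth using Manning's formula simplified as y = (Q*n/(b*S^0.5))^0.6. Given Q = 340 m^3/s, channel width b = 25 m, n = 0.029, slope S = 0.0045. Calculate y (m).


y = (340 * 0.029 / (25 * 0.0045^0.5))^0.6 = 2.8947 m


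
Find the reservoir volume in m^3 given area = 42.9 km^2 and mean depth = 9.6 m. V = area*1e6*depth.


V = 42.9 * 1e6 * 9.6 = 4.1184e+08 m^3


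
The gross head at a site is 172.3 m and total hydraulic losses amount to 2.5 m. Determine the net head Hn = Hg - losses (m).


Hn = 172.3 - 2.5 = 169.8000 m


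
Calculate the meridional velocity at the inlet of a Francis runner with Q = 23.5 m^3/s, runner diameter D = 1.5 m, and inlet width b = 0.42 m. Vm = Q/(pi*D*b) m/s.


Vm = 23.5 / (pi * 1.5 * 0.42) = 11.8735 m/s


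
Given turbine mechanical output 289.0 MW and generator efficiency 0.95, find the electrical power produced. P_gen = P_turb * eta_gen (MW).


P_gen = 289.0 * 0.95 = 274.5500 MW


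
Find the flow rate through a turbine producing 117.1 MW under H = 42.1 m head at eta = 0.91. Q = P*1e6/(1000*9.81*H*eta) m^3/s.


Q = 117.1 * 1e6 / (1000 * 9.81 * 42.1 * 0.91) = 311.5763 m^3/s


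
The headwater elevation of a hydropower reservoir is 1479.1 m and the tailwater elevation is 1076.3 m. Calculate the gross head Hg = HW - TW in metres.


Hg = 1479.1 - 1076.3 = 402.8000 m


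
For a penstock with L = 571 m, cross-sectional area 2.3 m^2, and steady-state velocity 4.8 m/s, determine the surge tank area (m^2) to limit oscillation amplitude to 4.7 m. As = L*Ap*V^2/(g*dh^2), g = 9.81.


As = 571 * 2.3 * 4.8^2 / (9.81 * 4.7^2) = 139.6310 m^2


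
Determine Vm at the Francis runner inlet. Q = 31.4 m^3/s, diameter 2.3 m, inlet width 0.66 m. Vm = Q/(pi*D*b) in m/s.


Vm = 31.4 / (pi * 2.3 * 0.66) = 6.5843 m/s


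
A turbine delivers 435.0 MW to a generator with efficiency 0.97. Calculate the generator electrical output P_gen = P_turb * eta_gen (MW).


P_gen = 435.0 * 0.97 = 421.9500 MW


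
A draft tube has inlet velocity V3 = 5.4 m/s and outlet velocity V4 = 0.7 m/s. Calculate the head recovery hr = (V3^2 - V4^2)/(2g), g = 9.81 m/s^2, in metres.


hr = (5.4^2 - 0.7^2) / (2*9.81) = 1.4613 m


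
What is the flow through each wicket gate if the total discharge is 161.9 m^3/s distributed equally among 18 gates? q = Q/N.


q = 161.9 / 18 = 8.9944 m^3/s


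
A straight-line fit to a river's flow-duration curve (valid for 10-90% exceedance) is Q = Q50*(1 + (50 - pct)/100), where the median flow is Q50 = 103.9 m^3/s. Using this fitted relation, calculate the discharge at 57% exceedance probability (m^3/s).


Q = 103.9 * (1 + (50 - 57)/100) = 96.6270 m^3/s


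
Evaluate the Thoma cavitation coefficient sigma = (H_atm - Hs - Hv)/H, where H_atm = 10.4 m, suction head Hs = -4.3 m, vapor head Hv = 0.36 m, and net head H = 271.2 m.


sigma = (10.4 - (-4.3) - 0.36) / 271.2 = 0.0529


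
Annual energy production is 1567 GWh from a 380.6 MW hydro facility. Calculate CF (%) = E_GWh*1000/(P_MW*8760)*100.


CF = 1567 * 1000 / (380.6 * 8760) * 100 = 46.9998 %


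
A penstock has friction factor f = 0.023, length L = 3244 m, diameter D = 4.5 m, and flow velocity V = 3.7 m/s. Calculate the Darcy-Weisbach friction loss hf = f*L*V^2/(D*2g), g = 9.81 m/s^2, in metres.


hf = 0.023 * 3244 * 3.7^2 / (4.5 * 2 * 9.81) = 11.5691 m


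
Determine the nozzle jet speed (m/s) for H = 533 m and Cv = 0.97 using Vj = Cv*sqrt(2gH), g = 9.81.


Vj = 0.97 * sqrt(2*9.81*533) = 99.1939 m/s


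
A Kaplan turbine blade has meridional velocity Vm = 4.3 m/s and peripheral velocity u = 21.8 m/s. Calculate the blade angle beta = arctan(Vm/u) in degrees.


beta = arctan(4.3 / 21.8) = 11.1582 degrees


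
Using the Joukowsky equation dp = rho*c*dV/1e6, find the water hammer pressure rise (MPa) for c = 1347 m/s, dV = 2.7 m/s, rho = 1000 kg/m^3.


dp = 1000 * 1347 * 2.7 / 1e6 = 3.6369 MPa


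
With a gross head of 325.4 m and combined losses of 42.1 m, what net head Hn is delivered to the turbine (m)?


Hn = 325.4 - 42.1 = 283.3000 m


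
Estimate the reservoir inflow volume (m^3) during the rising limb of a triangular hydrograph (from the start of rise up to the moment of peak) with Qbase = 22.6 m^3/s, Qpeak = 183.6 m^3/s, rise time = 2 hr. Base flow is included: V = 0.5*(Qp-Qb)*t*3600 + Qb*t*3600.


V = 0.5*(183.6 - 22.6)*2*3600 + 22.6*2*3600 = 742320.0000 m^3


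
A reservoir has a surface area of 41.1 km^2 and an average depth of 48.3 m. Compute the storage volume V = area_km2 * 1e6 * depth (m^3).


V = 41.1 * 1e6 * 48.3 = 1.9851e+09 m^3


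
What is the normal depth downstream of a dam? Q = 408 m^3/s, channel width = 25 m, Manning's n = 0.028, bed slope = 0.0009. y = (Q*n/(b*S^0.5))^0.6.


y = (408 * 0.028 / (25 * 0.0009^0.5))^0.6 = 5.1245 m


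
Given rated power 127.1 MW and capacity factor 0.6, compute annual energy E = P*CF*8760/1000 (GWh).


E = 127.1 * 0.6 * 8760 / 1000 = 668.0376 GWh


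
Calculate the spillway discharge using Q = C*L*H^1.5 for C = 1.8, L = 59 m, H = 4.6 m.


Q = 1.8 * 59 * 4.6^1.5 = 1047.7587 m^3/s


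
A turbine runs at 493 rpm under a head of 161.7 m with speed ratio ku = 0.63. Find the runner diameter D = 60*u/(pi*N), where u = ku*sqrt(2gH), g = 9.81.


u = 0.63 * sqrt(2*9.81*161.7) = 35.4850 m/s
D = 60 * 35.4850 / (pi * 493) = 1.3747 m


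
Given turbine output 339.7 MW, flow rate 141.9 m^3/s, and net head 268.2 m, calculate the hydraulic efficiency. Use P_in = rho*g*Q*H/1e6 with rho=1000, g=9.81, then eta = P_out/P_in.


P_in = 1000 * 9.81 * 141.9 * 268.2 / 1e6 = 373.3449 MW
eta = 339.7 / 373.3449 = 0.9099


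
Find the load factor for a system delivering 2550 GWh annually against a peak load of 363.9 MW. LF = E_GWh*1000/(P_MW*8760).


LF = 2550 * 1000 / (363.9 * 8760) = 0.7999


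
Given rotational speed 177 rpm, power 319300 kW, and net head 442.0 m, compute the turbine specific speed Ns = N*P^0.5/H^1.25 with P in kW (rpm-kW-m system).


Ns = 177 * 319300^0.5 / 442.0^1.25 = 49.3509


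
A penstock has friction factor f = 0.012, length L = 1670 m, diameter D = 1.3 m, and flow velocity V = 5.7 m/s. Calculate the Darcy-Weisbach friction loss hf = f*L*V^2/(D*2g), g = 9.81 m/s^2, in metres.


hf = 0.012 * 1670 * 5.7^2 / (1.3 * 2 * 9.81) = 25.5273 m


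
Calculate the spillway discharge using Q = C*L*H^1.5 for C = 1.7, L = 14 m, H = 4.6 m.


Q = 1.7 * 14 * 4.6^1.5 = 234.8084 m^3/s


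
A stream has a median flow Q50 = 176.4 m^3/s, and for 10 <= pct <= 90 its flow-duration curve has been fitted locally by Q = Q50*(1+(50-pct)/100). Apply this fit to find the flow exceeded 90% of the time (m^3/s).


Q = 176.4 * (1 + (50 - 90)/100) = 105.8400 m^3/s


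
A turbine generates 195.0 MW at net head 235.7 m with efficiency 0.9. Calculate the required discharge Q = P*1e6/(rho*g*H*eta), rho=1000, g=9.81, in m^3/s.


Q = 195.0 * 1e6 / (1000 * 9.81 * 235.7 * 0.9) = 93.7052 m^3/s


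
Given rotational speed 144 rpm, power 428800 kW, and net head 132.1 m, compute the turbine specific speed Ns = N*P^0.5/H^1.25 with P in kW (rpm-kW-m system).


Ns = 144 * 428800^0.5 / 132.1^1.25 = 210.5530


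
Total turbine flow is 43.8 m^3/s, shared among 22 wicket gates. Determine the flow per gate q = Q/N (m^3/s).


q = 43.8 / 22 = 1.9909 m^3/s


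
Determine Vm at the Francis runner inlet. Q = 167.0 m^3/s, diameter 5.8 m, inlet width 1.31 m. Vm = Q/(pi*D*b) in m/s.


Vm = 167.0 / (pi * 5.8 * 1.31) = 6.9963 m/s


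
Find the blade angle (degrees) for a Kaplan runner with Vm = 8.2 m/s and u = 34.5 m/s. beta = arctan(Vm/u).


beta = arctan(8.2 / 34.5) = 13.3700 degrees


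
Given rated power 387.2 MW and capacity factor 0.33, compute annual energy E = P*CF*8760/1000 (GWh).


E = 387.2 * 0.33 * 8760 / 1000 = 1119.3178 GWh


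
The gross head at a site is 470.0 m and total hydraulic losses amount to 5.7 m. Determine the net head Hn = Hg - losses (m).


Hn = 470.0 - 5.7 = 464.3000 m


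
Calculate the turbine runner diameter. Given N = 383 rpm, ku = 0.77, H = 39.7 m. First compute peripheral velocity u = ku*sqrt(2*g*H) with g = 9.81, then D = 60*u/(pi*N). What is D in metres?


u = 0.77 * sqrt(2*9.81*39.7) = 21.4900 m/s
D = 60 * 21.4900 / (pi * 383) = 1.0716 m


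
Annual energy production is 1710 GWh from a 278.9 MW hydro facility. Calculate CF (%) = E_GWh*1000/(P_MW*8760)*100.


CF = 1710 * 1000 / (278.9 * 8760) * 100 = 69.9912 %


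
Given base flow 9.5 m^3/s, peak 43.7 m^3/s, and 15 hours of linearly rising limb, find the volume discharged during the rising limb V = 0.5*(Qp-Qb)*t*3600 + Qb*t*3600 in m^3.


V = 0.5*(43.7 - 9.5)*15*3600 + 9.5*15*3600 = 1.4364e+06 m^3


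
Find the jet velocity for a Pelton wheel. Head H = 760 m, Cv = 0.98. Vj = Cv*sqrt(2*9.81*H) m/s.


Vj = 0.98 * sqrt(2*9.81*760) = 119.6692 m/s


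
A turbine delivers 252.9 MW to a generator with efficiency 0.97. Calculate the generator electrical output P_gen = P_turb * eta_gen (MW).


P_gen = 252.9 * 0.97 = 245.3130 MW


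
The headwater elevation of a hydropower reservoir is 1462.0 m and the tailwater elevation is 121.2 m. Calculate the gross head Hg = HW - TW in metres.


Hg = 1462.0 - 121.2 = 1340.8000 m


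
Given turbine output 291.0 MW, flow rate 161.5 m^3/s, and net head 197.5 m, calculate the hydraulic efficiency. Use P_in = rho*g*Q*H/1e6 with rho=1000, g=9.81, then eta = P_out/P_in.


P_in = 1000 * 9.81 * 161.5 * 197.5 / 1e6 = 312.9022 MW
eta = 291.0 / 312.9022 = 0.9300


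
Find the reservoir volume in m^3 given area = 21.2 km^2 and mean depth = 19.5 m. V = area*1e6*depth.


V = 21.2 * 1e6 * 19.5 = 4.1340e+08 m^3


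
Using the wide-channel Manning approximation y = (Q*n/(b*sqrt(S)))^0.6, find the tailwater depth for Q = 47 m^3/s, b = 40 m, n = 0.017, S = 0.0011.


y = (47 * 0.017 / (40 * 0.0011^0.5))^0.6 = 0.7377 m


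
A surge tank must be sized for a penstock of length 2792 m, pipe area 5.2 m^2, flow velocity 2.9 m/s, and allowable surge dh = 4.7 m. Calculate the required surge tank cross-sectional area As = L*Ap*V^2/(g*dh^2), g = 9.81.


As = 2792 * 5.2 * 2.9^2 / (9.81 * 4.7^2) = 563.4431 m^2


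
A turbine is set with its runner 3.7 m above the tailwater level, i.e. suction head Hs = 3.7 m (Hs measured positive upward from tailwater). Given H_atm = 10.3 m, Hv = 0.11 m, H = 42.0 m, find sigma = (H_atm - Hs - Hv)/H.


sigma = (10.3 - 3.7 - 0.11) / 42.0 = 0.1545


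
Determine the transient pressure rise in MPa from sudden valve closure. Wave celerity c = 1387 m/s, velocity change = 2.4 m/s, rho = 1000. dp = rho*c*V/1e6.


dp = 1000 * 1387 * 2.4 / 1e6 = 3.3288 MPa


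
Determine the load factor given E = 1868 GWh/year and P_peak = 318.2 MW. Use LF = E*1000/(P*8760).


LF = 1868 * 1000 / (318.2 * 8760) = 0.6702


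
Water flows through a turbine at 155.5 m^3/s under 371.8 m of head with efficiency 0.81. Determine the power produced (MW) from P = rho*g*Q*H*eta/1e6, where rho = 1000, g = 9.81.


P = 1000 * 9.81 * 155.5 * 371.8 * 0.81 / 1e6 = 459.4030 MW


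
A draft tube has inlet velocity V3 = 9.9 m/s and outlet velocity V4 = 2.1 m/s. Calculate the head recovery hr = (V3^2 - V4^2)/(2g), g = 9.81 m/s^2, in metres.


hr = (9.9^2 - 2.1^2) / (2*9.81) = 4.7706 m


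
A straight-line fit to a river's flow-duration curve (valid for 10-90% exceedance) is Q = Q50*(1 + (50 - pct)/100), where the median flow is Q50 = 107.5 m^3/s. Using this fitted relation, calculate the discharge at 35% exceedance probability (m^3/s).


Q = 107.5 * (1 + (50 - 35)/100) = 123.6250 m^3/s


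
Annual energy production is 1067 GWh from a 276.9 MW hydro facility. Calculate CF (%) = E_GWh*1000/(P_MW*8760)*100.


CF = 1067 * 1000 / (276.9 * 8760) * 100 = 43.9883 %


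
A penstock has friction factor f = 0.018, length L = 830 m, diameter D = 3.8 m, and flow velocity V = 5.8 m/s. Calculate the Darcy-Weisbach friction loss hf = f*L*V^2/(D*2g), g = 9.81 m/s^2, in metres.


hf = 0.018 * 830 * 5.8^2 / (3.8 * 2 * 9.81) = 6.7410 m


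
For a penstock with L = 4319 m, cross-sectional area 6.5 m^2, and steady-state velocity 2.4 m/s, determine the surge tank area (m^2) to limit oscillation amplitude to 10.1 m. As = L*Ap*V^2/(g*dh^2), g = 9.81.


As = 4319 * 6.5 * 2.4^2 / (9.81 * 10.1^2) = 161.5873 m^2


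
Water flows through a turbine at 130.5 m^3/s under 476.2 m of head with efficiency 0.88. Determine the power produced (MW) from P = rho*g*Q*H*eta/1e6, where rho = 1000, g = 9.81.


P = 1000 * 9.81 * 130.5 * 476.2 * 0.88 / 1e6 = 536.4776 MW


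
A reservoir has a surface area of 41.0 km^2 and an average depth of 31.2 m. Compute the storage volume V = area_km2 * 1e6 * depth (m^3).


V = 41.0 * 1e6 * 31.2 = 1.2792e+09 m^3


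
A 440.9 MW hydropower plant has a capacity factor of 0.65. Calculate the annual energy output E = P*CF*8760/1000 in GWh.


E = 440.9 * 0.65 * 8760 / 1000 = 2510.4846 GWh


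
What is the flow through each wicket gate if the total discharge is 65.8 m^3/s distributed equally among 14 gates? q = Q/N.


q = 65.8 / 14 = 4.7000 m^3/s


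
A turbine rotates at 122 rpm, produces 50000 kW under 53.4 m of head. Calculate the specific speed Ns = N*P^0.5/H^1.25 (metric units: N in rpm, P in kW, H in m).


Ns = 122 * 50000^0.5 / 53.4^1.25 = 188.9811


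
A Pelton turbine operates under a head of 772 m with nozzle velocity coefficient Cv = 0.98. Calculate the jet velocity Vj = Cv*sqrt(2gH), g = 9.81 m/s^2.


Vj = 0.98 * sqrt(2*9.81*772) = 120.6103 m/s


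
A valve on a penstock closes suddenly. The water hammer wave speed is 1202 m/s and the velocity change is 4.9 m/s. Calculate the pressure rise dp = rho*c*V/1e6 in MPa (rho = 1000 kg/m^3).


dp = 1000 * 1202 * 4.9 / 1e6 = 5.8898 MPa


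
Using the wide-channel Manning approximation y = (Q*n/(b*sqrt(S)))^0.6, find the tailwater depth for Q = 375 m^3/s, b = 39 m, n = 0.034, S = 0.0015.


y = (375 * 0.034 / (39 * 0.0015^0.5))^0.6 = 3.5962 m


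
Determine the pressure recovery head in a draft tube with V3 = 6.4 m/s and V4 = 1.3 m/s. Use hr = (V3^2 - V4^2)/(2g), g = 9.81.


hr = (6.4^2 - 1.3^2) / (2*9.81) = 2.0015 m


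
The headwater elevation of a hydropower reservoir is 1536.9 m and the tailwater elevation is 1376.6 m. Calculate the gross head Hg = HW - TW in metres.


Hg = 1536.9 - 1376.6 = 160.3000 m


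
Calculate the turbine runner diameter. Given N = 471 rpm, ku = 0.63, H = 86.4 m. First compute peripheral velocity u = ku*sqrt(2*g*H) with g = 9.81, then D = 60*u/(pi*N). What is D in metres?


u = 0.63 * sqrt(2*9.81*86.4) = 25.9386 m/s
D = 60 * 25.9386 / (pi * 471) = 1.0518 m


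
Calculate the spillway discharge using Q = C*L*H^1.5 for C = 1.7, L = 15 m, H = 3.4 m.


Q = 1.7 * 15 * 3.4^1.5 = 159.8669 m^3/s


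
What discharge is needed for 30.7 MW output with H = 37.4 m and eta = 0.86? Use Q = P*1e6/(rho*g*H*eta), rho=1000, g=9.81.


Q = 30.7 * 1e6 / (1000 * 9.81 * 37.4 * 0.86) = 97.2970 m^3/s


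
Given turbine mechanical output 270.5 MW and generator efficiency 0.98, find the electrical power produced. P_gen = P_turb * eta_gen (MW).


P_gen = 270.5 * 0.98 = 265.0900 MW


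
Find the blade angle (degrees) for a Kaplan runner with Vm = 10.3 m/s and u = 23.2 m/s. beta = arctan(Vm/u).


beta = arctan(10.3 / 23.2) = 23.9396 degrees


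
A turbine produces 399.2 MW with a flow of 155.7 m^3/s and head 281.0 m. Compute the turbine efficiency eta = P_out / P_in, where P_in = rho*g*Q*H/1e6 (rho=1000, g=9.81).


P_in = 1000 * 9.81 * 155.7 * 281.0 / 1e6 = 429.2042 MW
eta = 399.2 / 429.2042 = 0.9301


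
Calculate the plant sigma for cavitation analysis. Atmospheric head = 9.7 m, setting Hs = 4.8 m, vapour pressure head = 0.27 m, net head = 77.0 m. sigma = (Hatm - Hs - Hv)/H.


sigma = (9.7 - 4.8 - 0.27) / 77.0 = 0.0601


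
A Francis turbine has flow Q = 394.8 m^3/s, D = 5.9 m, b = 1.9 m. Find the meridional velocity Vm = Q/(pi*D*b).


Vm = 394.8 / (pi * 5.9 * 1.9) = 11.2104 m/s


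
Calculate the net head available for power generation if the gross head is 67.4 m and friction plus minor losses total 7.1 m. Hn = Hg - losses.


Hn = 67.4 - 7.1 = 60.3000 m


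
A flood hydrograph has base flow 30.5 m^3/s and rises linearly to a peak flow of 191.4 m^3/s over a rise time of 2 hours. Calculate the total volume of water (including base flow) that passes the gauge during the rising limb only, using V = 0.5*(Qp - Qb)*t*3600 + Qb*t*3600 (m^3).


V = 0.5*(191.4 - 30.5)*2*3600 + 30.5*2*3600 = 798840.0000 m^3


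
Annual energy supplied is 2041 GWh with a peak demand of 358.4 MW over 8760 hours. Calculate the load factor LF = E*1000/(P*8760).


LF = 2041 * 1000 / (358.4 * 8760) = 0.6501


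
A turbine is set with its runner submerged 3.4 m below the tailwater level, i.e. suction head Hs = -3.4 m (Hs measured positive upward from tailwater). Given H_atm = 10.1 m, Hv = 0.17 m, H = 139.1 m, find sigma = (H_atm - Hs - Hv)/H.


sigma = (10.1 - (-3.4) - 0.17) / 139.1 = 0.0958


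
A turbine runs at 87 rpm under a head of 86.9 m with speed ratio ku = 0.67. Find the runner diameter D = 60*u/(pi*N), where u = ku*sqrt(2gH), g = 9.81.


u = 0.67 * sqrt(2*9.81*86.9) = 27.6652 m/s
D = 60 * 27.6652 / (pi * 87) = 6.0732 m


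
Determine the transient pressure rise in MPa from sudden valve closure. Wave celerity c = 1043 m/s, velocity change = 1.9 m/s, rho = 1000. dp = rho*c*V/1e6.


dp = 1000 * 1043 * 1.9 / 1e6 = 1.9817 MPa


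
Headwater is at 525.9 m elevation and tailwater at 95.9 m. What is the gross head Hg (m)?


Hg = 525.9 - 95.9 = 430.0000 m


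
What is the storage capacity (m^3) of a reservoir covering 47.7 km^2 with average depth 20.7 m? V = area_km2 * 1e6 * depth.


V = 47.7 * 1e6 * 20.7 = 9.8739e+08 m^3


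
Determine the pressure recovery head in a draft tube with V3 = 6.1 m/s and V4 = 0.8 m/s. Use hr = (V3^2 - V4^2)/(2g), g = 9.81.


hr = (6.1^2 - 0.8^2) / (2*9.81) = 1.8639 m


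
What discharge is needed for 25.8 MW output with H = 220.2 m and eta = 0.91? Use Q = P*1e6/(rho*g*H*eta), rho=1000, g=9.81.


Q = 25.8 * 1e6 / (1000 * 9.81 * 220.2 * 0.91) = 13.1248 m^3/s


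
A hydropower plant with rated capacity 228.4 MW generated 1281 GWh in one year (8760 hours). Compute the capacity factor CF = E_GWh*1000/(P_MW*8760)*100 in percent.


CF = 1281 * 1000 / (228.4 * 8760) * 100 = 64.0249 %


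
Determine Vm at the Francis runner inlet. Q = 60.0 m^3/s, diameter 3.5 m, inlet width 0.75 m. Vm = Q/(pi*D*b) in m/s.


Vm = 60.0 / (pi * 3.5 * 0.75) = 7.2757 m/s


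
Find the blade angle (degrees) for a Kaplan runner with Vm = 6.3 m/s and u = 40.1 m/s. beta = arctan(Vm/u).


beta = arctan(6.3 / 40.1) = 8.9286 degrees


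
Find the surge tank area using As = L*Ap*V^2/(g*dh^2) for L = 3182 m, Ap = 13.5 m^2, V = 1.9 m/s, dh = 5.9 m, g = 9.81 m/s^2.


As = 3182 * 13.5 * 1.9^2 / (9.81 * 5.9^2) = 454.1174 m^2


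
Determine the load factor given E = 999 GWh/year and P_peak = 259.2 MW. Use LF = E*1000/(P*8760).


LF = 999 * 1000 / (259.2 * 8760) = 0.4400


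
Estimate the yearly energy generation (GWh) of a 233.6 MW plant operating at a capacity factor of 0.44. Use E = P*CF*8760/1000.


E = 233.6 * 0.44 * 8760 / 1000 = 900.3878 GWh


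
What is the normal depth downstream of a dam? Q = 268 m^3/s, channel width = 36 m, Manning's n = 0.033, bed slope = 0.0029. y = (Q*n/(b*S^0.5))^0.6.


y = (268 * 0.033 / (36 * 0.0029^0.5))^0.6 = 2.4859 m


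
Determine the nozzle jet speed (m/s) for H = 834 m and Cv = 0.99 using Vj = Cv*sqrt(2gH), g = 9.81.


Vj = 0.99 * sqrt(2*9.81*834) = 126.6391 m/s


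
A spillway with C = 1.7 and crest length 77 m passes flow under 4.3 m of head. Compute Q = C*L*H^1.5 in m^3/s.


Q = 1.7 * 77 * 4.3^1.5 = 1167.1921 m^3/s


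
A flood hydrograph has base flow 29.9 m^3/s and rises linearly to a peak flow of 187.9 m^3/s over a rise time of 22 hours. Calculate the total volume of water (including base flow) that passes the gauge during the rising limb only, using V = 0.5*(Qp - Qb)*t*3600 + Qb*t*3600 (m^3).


V = 0.5*(187.9 - 29.9)*22*3600 + 29.9*22*3600 = 8.6249e+06 m^3


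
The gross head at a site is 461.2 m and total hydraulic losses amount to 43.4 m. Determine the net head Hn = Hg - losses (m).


Hn = 461.2 - 43.4 = 417.8000 m


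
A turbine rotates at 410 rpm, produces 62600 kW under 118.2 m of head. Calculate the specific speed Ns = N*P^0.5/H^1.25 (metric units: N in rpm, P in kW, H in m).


Ns = 410 * 62600^0.5 / 118.2^1.25 = 263.2081


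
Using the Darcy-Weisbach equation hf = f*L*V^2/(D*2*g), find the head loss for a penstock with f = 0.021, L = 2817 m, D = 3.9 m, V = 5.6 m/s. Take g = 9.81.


hf = 0.021 * 2817 * 5.6^2 / (3.9 * 2 * 9.81) = 24.2448 m


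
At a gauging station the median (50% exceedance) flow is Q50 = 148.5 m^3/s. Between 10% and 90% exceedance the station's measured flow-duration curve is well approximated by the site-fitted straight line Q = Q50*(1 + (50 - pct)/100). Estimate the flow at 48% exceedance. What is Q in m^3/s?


Q = 148.5 * (1 + (50 - 48)/100) = 151.4700 m^3/s


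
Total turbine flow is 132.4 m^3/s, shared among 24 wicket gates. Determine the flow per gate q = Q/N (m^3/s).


q = 132.4 / 24 = 5.5167 m^3/s


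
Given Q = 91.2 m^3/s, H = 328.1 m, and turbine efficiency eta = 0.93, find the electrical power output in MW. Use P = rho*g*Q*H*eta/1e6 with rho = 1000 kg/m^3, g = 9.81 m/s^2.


P = 1000 * 9.81 * 91.2 * 328.1 * 0.93 / 1e6 = 272.9940 MW


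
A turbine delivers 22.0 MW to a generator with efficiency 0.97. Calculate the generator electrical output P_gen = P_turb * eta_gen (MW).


P_gen = 22.0 * 0.97 = 21.3400 MW


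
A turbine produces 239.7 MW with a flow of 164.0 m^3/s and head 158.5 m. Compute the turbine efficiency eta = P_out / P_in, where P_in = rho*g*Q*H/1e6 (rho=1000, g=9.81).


P_in = 1000 * 9.81 * 164.0 * 158.5 / 1e6 = 255.0011 MW
eta = 239.7 / 255.0011 = 0.9400


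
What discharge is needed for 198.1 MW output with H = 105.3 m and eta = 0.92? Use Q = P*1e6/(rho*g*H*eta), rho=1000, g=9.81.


Q = 198.1 * 1e6 / (1000 * 9.81 * 105.3 * 0.92) = 208.4487 m^3/s


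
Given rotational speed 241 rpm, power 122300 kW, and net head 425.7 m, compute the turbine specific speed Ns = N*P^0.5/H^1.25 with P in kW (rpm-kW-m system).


Ns = 241 * 122300^0.5 / 425.7^1.25 = 43.5864


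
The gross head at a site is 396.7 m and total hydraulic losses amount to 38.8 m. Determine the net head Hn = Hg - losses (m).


Hn = 396.7 - 38.8 = 357.9000 m


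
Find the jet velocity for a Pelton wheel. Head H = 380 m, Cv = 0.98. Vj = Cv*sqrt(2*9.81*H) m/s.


Vj = 0.98 * sqrt(2*9.81*380) = 84.6189 m/s


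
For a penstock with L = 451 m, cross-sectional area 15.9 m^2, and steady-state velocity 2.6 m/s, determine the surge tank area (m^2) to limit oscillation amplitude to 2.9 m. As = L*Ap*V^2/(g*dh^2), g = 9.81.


As = 451 * 15.9 * 2.6^2 / (9.81 * 2.9^2) = 587.5642 m^2


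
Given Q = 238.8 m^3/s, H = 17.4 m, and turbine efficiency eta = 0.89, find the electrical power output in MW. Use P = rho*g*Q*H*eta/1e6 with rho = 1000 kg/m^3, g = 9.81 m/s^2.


P = 1000 * 9.81 * 238.8 * 17.4 * 0.89 / 1e6 = 36.2779 MW


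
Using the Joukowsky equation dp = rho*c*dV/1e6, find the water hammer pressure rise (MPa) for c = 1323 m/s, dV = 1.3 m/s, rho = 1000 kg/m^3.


dp = 1000 * 1323 * 1.3 / 1e6 = 1.7199 MPa


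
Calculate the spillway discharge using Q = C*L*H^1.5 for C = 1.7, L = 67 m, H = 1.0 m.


Q = 1.7 * 67 * 1.0^1.5 = 113.9000 m^3/s


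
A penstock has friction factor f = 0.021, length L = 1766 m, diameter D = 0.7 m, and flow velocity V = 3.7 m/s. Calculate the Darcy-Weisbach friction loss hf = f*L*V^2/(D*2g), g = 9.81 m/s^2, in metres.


hf = 0.021 * 1766 * 3.7^2 / (0.7 * 2 * 9.81) = 36.9672 m


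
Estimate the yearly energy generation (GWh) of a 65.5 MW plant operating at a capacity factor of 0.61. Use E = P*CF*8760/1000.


E = 65.5 * 0.61 * 8760 / 1000 = 350.0058 GWh


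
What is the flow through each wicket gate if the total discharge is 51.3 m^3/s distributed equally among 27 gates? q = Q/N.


q = 51.3 / 27 = 1.9000 m^3/s


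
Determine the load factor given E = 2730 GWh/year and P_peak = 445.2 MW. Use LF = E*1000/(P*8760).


LF = 2730 * 1000 / (445.2 * 8760) = 0.7000


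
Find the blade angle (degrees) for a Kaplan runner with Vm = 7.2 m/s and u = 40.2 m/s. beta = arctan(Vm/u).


beta = arctan(7.2 / 40.2) = 10.1543 degrees


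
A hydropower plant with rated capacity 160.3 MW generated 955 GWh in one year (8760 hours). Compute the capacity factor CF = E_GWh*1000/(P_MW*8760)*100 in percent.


CF = 955 * 1000 / (160.3 * 8760) * 100 = 68.0089 %


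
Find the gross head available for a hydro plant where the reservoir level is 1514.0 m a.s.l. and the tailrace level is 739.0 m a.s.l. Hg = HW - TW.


Hg = 1514.0 - 739.0 = 775.0000 m
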